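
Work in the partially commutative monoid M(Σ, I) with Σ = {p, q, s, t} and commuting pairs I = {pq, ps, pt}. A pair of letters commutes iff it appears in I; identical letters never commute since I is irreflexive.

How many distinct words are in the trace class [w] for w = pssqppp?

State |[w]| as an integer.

#0=p has no predecessor
#1=s has no predecessor
#2=s depends on [1:s]
#3=q depends on [2:s]
#4=p depends on [0:p]
#5=p depends on [4:p]
#6=p depends on [5:p]
sources: [0:p, 1:s]
N(rest) = Σ N(rest − s) over sources s of rest; N(one piece) = 1:
  size 1 → [3]=1  [6]=1
  size 2 → [2,3]=1  [3,6]=2  [5,6]=1
  size 3 → [1,2,3]=1  [2,3,6]=3  [3,5,6]=3  [4,5,6]=1
  size 4 → [0,4,5,6]=1  [1,2,3,6]=4  [2,3,5,6]=6  [3,4,5,6]=4
  size 5 → [0,3,4,5,6]=5  [1,2,3,5,6]=10  [2,3,4,5,6]=10
  first=0(p) contributes 20
  first=1(s) contributes 15
|[w]| = 35

35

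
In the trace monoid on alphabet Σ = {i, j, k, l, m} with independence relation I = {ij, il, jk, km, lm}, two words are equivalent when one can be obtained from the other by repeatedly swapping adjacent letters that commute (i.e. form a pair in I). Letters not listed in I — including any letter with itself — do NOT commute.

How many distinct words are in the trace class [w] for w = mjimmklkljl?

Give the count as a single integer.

piece 0:m — minimal
piece 1:j rests on {0:m}
piece 2:i rests on {0:m}
piece 3:m rests on {1:j, 2:i}
piece 4:m rests on {3:m}
piece 5:k rests on {2:i}
piece 6:l rests on {1:j, 5:k}
piece 7:k rests on {6:l}
piece 8:l rests on {7:k}
piece 9:j rests on {4:m, 8:l}
piece 10:l rests on {9:j}
minimal pieces: {0:m}
ways to finish when only these pieces remain (= sum over removing one remaining piece with nothing left below it):
  1 left: {10}→1
  2 left: {9,10}→1
  3 left: {4,9,10}→1  {8,9,10}→1
  4 left: {3,4,9,10}→1  {4,8,9,10}→2  {7,8,9,10}→1
  5 left: {3,4,8,9,10}→3  {4,7,8,9,10}→3  {6,7,8,9,10}→1
  6 left: {3,4,7,8,9,10}→6  {4,6,7,8,9,10}→4  {5,6,7,8,9,10}→1
  7 left: {3,4,6,7,8,9,10}→10  {4,5,6,7,8,9,10}→5
  8 left: {1,3,4,6,7,8,9,10}→10  {3,4,5,6,7,8,9,10}→15
  9 left: {1,3,4,5,6,7,8,9,10}→25  {2,3,4,5,6,7,8,9,10}→15
  placing 0:m first → 40 extensions

40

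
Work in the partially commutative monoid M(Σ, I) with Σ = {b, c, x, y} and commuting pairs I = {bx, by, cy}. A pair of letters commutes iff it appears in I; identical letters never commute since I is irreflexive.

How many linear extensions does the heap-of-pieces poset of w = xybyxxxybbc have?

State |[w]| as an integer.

204

drop 0:x onto floor
drop 1:y onto {0:x}
drop 2:b onto floor
drop 3:y onto {1:y}
drop 4:x onto {3:y}
drop 5:x onto {4:x}
drop 6:x onto {5:x}
drop 7:y onto {6:x}
drop 8:b onto {2:b}
drop 9:b onto {8:b}
drop 10:c onto {6:x, 9:b}
ground layer = {0:x, 2:b}
drop-orders for the pieces not yet dropped (sum over which currently-grounded one goes next):
  1 to go: {7} 1  {10} 1
  2 to go: {7,10} 2  {9,10} 1
  3 to go: {6,7,10} 2  {7,9,10} 3  {8,9,10} 1
  4 to go: {2,8,9,10} 1  {5,6,7,10} 2  {6,7,9,10} 5  {7,8,9,10} 4
  5 to go: {2,7,8,9,10} 5  {4,5,6,7,10} 2  {5,6,7,9,10} 7  {6,7,8,9,10} 9
  6 to go: {2,6,7,8,9,10} 14  {3,4,5,6,7,10} 2  {4,5,6,7,9,10} 9  {5,6,7,8,9,10} 16
  7 to go: {1,3,4,5,6,7,10} 2  {2,5,6,7,8,9,10} 30  {3,4,5,6,7,9,10} 11  {4,5,6,7,8,9,10} 25
  8 to go: {0,1,3,4,5,6,7,10} 2  {1,3,4,5,6,7,9,10} 13  {2,4,5,6,7,8,9,10} 55  {3,4,5,6,7,8,9,10} 36
  9 to go: {0,1,3,4,5,6,7,9,10} 15  {1,3,4,5,6,7,8,9,10} 49  {2,3,4,5,6,7,8,9,10} 91
  if 0:x drops first: 140 orders
  if 2:b drops first: 64 orders
heap linearizations: 204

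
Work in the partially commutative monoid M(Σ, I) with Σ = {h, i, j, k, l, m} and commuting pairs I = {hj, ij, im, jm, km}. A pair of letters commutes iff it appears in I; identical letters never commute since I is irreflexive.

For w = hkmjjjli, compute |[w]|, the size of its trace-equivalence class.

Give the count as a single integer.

5

piece 0:h — minimal
piece 1:k rests on {0:h}
piece 2:m rests on {0:h}
piece 3:j rests on {1:k}
piece 4:j rests on {3:j}
piece 5:j rests on {4:j}
piece 6:l rests on {2:m, 5:j}
piece 7:i rests on {6:l}
minimal pieces: {0:h}
ways to finish when only these pieces remain (= sum over removing one remaining piece with nothing left below it):
  1 left: {7}→1
  2 left: {6,7}→1
  3 left: {2,6,7}→1  {5,6,7}→1
  4 left: {2,5,6,7}→2  {4,5,6,7}→1
  5 left: {2,4,5,6,7}→3  {3,4,5,6,7}→1
  6 left: {1,3,4,5,6,7}→1  {2,3,4,5,6,7}→4
  placing 0:h first → 5 extensions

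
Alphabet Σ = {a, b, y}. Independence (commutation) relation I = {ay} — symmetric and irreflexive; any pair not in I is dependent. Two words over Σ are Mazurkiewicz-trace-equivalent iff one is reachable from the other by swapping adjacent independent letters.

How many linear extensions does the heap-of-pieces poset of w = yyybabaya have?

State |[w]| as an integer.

#0=y has no predecessor
#1=y depends on [0:y]
#2=y depends on [1:y]
#3=b depends on [2:y]
#4=a depends on [3:b]
#5=b depends on [4:a]
#6=a depends on [5:b]
#7=y depends on [5:b]
#8=a depends on [6:a]
sources: [0:y]
N(rest) = Σ N(rest − s) over sources s of rest; N(one piece) = 1:
  size 1 → [7]=1  [8]=1
  size 2 → [6,8]=1  [7,8]=2
  size 3 → [6,7,8]=3
  size 4 → [5,6,7,8]=3
  size 5 → [4,5,6,7,8]=3
  size 6 → [3,4,5,6,7,8]=3
  size 7 → [2,3,4,5,6,7,8]=3
  first=0(y) contributes 3

3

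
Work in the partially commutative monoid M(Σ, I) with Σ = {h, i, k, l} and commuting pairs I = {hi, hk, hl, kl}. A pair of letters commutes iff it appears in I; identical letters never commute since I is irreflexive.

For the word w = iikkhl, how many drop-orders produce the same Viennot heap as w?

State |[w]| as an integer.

18

0(i) covers ∅
1(i) covers 0:i
2(k) covers 1:i
3(k) covers 2:k
4(h) covers ∅
5(l) covers 1:i
floor of heap: 0:i, 4:h
completions by unplaced set U, small U first (add the entries for U minus each lowest piece of U):
  |U|=1: {3}:1  {4}:1  {5}:1
  |U|=2: {2,3}:1  {3,4}:2  {3,5}:2  {4,5}:2
  |U|=3: {2,3,4}:3  {2,3,5}:3  {3,4,5}:6
  |U|=4: {1,2,3,5}:3  {2,3,4,5}:12
  start at 0(i): 15
  start at 4(h): 3
sum over floor = 18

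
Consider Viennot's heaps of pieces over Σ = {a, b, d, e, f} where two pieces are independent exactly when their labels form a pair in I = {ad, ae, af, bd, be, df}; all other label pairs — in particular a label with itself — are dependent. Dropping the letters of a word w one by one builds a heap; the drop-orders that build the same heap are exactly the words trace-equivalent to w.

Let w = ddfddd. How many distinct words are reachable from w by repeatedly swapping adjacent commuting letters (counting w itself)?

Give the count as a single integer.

#0=d has no predecessor
#1=d depends on [0:d]
#2=f has no predecessor
#3=d depends on [1:d]
#4=d depends on [3:d]
#5=d depends on [4:d]
sources: [0:d, 2:f]
N(rest) = Σ N(rest − s) over sources s of rest; N(one piece) = 1:
  size 1 → [2]=1  [5]=1
  size 2 → [2,5]=2  [4,5]=1
  size 3 → [2,4,5]=3  [3,4,5]=1
  size 4 → [1,3,4,5]=1  [2,3,4,5]=4
  first=0(d) contributes 5
  first=2(f) contributes 1
|[w]| = 6

6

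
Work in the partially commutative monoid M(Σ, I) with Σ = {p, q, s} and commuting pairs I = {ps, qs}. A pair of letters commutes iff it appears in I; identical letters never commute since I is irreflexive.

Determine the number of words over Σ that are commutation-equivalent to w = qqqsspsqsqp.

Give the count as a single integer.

drop 0:q onto floor
drop 1:q onto {0:q}
drop 2:q onto {1:q}
drop 3:s onto floor
drop 4:s onto {3:s}
drop 5:p onto {2:q}
drop 6:s onto {4:s}
drop 7:q onto {5:p}
drop 8:s onto {6:s}
drop 9:q onto {7:q}
drop 10:p onto {9:q}
ground layer = {0:q, 3:s}
drop-orders for the pieces not yet dropped (sum over which currently-grounded one goes next):
  1 to go: {8} 1  {10} 1
  2 to go: {6,8} 1  {8,10} 2  {9,10} 1
  3 to go: {4,6,8} 1  {6,8,10} 3  {7,9,10} 1  {8,9,10} 3
  4 to go: {3,4,6,8} 1  {4,6,8,10} 4  {5,7,9,10} 1  {6,8,9,10} 6  {7,8,9,10} 4
  5 to go: {2,5,7,9,10} 1  {3,4,6,8,10} 5  {4,6,8,9,10} 10  {5,7,8,9,10} 5  {6,7,8,9,10} 10
  6 to go: {1,2,5,7,9,10} 1  {2,5,7,8,9,10} 6  {3,4,6,8,9,10} 15  {4,6,7,8,9,10} 20  {5,6,7,8,9,10} 15
  7 to go: {0,1,2,5,7,9,10} 1  {1,2,5,7,8,9,10} 7  {2,5,6,7,8,9,10} 21  {3,4,6,7,8,9,10} 35  {4,5,6,7,8,9,10} 35
  8 to go: {0,1,2,5,7,8,9,10} 8  {1,2,5,6,7,8,9,10} 28  {2,4,5,6,7,8,9,10} 56  {3,4,5,6,7,8,9,10} 70
  9 to go: {0,1,2,5,6,7,8,9,10} 36  {1,2,4,5,6,7,8,9,10} 84  {2,3,4,5,6,7,8,9,10} 126
  if 0:q drops first: 210 orders
  if 3:s drops first: 120 orders
heap linearizations: 330

330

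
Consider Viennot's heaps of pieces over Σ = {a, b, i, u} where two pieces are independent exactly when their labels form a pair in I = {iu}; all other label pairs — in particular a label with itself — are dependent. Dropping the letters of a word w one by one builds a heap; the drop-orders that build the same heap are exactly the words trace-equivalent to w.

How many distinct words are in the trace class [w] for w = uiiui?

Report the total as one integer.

10

0(u) covers ∅
1(i) covers ∅
2(i) covers 1:i
3(u) covers 0:u
4(i) covers 2:i
floor of heap: 0:u, 1:i
completions by unplaced set U, small U first (add the entries for U minus each lowest piece of U):
  |U|=1: {3}:1  {4}:1
  |U|=2: {0,3}:1  {2,4}:1  {3,4}:2
  |U|=3: {0,3,4}:3  {1,2,4}:1  {2,3,4}:3
  start at 0(u): 4
  start at 1(i): 6
sum over floor = 10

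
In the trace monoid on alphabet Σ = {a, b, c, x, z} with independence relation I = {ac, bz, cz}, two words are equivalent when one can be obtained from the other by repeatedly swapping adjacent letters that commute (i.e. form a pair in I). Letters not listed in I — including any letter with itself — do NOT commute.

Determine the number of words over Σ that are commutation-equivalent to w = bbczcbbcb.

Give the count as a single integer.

9

0(b) covers ∅
1(b) covers 0:b
2(c) covers 1:b
3(z) covers ∅
4(c) covers 2:c
5(b) covers 4:c
6(b) covers 5:b
7(c) covers 6:b
8(b) covers 7:c
floor of heap: 0:b, 3:z
completions by unplaced set U, small U first (add the entries for U minus each lowest piece of U):
  |U|=1: {3}:1  {8}:1
  |U|=2: {3,8}:2  {7,8}:1
  |U|=3: {3,7,8}:3  {6,7,8}:1
  |U|=4: {3,6,7,8}:4  {5,6,7,8}:1
  |U|=5: {3,5,6,7,8}:5  {4,5,6,7,8}:1
  |U|=6: {2,4,5,6,7,8}:1  {3,4,5,6,7,8}:6
  |U|=7: {1,2,4,5,6,7,8}:1  {2,3,4,5,6,7,8}:7
  start at 0(b): 8
  start at 3(z): 1
sum over floor = 9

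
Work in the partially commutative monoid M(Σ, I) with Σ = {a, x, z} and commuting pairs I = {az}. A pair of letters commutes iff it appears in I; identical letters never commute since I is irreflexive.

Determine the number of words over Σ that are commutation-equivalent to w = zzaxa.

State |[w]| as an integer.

#0=z has no predecessor
#1=z depends on [0:z]
#2=a has no predecessor
#3=x depends on [1:z, 2:a]
#4=a depends on [3:x]
sources: [0:z, 2:a]
N(rest) = Σ N(rest − s) over sources s of rest; N(one piece) = 1:
  size 1 → [4]=1
  size 2 → [3,4]=1
  size 3 → [1,3,4]=1  [2,3,4]=1
  first=0(z) contributes 2
  first=2(a) contributes 1
|[w]| = 3

3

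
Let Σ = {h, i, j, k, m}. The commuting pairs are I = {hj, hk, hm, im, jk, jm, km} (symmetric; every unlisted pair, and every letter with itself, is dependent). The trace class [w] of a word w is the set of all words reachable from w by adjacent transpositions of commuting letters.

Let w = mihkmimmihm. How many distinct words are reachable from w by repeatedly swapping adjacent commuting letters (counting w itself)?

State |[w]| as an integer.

924

#0=m has no predecessor
#1=i has no predecessor
#2=h depends on [1:i]
#3=k depends on [1:i]
#4=m depends on [0:m]
#5=i depends on [2:h, 3:k]
#6=m depends on [4:m]
#7=m depends on [6:m]
#8=i depends on [5:i]
#9=h depends on [8:i]
#10=m depends on [7:m]
sources: [0:m, 1:i]
N(rest) = Σ N(rest − s) over sources s of rest; N(one piece) = 1:
  size 1 → [9]=1  [10]=1
  size 2 → [7,10]=1  [8,9]=1  [9,10]=2
  size 3 → [5,8,9]=1  [6,7,10]=1  [7,9,10]=3  [8,9,10]=3
  size 4 → [2,5,8,9]=1  [3,5,8,9]=1  [4,6,7,10]=1  [5,8,9,10]=4  [6,7,9,10]=4  [7,8,9,10]=6
  size 5 → [0,4,6,7,10]=1  [2,3,5,8,9]=2  [2,5,8,9,10]=5  [3,5,8,9,10]=5  [4,6,7,9,10]=5  [5,7,8,9,10]=10  [6,7,8,9,10]=10
  size 6 → [0,4,6,7,9,10]=6  [1,2,3,5,8,9]=2  [2,3,5,8,9,10]=12  [2,5,7,8,9,10]=15  [3,5,7,8,9,10]=15  [4,6,7,8,9,10]=15  [5,6,7,8,9,10]=20
  size 7 → [0,4,6,7,8,9,10]=21  [1,2,3,5,8,9,10]=14  [2,3,5,7,8,9,10]=42  [2,5,6,7,8,9,10]=35  [3,5,6,7,8,9,10]=35  [4,5,6,7,8,9,10]=35
  size 8 → [0,4,5,6,7,8,9,10]=56  [1,2,3,5,7,8,9,10]=56  [2,3,5,6,7,8,9,10]=112  [2,4,5,6,7,8,9,10]=70  [3,4,5,6,7,8,9,10]=70
  size 9 → [0,2,4,5,6,7,8,9,10]=126  [0,3,4,5,6,7,8,9,10]=126  [1,2,3,5,6,7,8,9,10]=168  [2,3,4,5,6,7,8,9,10]=252
  first=0(m) contributes 420
  first=1(i) contributes 504
|[w]| = 924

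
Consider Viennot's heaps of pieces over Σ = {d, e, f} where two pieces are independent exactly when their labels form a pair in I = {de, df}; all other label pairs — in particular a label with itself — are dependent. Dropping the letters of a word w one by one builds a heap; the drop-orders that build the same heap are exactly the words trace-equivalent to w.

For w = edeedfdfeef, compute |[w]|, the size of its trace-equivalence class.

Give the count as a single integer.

piece 0:e — minimal
piece 1:d — minimal
piece 2:e rests on {0:e}
piece 3:e rests on {2:e}
piece 4:d rests on {1:d}
piece 5:f rests on {3:e}
piece 6:d rests on {4:d}
piece 7:f rests on {5:f}
piece 8:e rests on {7:f}
piece 9:e rests on {8:e}
piece 10:f rests on {9:e}
minimal pieces: {0:e, 1:d}
ways to finish when only these pieces remain (= sum over removing one remaining piece with nothing left below it):
  1 left: {6}→1  {10}→1
  2 left: {4,6}→1  {6,10}→2  {9,10}→1
  3 left: {1,4,6}→1  {4,6,10}→3  {6,9,10}→3  {8,9,10}→1
  4 left: {1,4,6,10}→4  {4,6,9,10}→6  {6,8,9,10}→4  {7,8,9,10}→1
  5 left: {1,4,6,9,10}→10  {4,6,8,9,10}→10  {5,7,8,9,10}→1  {6,7,8,9,10}→5
  6 left: {1,4,6,8,9,10}→20  {3,5,7,8,9,10}→1  {4,6,7,8,9,10}→15  {5,6,7,8,9,10}→6
  7 left: {1,4,6,7,8,9,10}→35  {2,3,5,7,8,9,10}→1  {3,5,6,7,8,9,10}→7  {4,5,6,7,8,9,10}→21
  8 left: {0,2,3,5,7,8,9,10}→1  {1,4,5,6,7,8,9,10}→56  {2,3,5,6,7,8,9,10}→8  {3,4,5,6,7,8,9,10}→28
  9 left: {0,2,3,5,6,7,8,9,10}→9  {1,3,4,5,6,7,8,9,10}→84  {2,3,4,5,6,7,8,9,10}→36
  placing 0:e first → 120 extensions
  placing 1:d first → 45 extensions
total linear extensions = 165

165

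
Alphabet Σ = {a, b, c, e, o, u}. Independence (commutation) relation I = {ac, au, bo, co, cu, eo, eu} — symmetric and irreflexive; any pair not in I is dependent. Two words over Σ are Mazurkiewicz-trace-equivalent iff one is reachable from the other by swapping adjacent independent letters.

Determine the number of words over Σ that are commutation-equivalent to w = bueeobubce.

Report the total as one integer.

#0=b has no predecessor
#1=u depends on [0:b]
#2=e depends on [0:b]
#3=e depends on [2:e]
#4=o depends on [1:u]
#5=b depends on [1:u, 3:e]
#6=u depends on [4:o, 5:b]
#7=b depends on [6:u]
#8=c depends on [7:b]
#9=e depends on [8:c]
sources: [0:b]
N(rest) = Σ N(rest − s) over sources s of rest; N(one piece) = 1:
  size 1 → [9]=1
  size 2 → [8,9]=1
  size 3 → [7,8,9]=1
  size 4 → [6,7,8,9]=1
  size 5 → [4,6,7,8,9]=1  [5,6,7,8,9]=1
  size 6 → [3,5,6,7,8,9]=1  [4,5,6,7,8,9]=2
  size 7 → [1,4,5,6,7,8,9]=2  [2,3,5,6,7,8,9]=1  [3,4,5,6,7,8,9]=3
  size 8 → [1,3,4,5,6,7,8,9]=5  [2,3,4,5,6,7,8,9]=4
  first=0(b) contributes 9

9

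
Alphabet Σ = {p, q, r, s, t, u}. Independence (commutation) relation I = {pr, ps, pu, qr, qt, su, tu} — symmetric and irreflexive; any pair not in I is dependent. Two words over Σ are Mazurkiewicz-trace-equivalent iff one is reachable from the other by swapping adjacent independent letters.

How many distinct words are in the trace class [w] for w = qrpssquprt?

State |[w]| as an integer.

21

piece 0:q — minimal
piece 1:r — minimal
piece 2:p rests on {0:q}
piece 3:s rests on {0:q, 1:r}
piece 4:s rests on {3:s}
piece 5:q rests on {2:p, 4:s}
piece 6:u rests on {5:q}
piece 7:p rests on {5:q}
piece 8:r rests on {6:u}
piece 9:t rests on {7:p, 8:r}
minimal pieces: {0:q, 1:r}
ways to finish when only these pieces remain (= sum over removing one remaining piece with nothing left below it):
  1 left: {9}→1
  2 left: {7,9}→1  {8,9}→1
  3 left: {6,8,9}→1  {7,8,9}→2
  4 left: {6,7,8,9}→3
  5 left: {5,6,7,8,9}→3
  6 left: {2,5,6,7,8,9}→3  {4,5,6,7,8,9}→3
  7 left: {2,4,5,6,7,8,9}→6  {3,4,5,6,7,8,9}→3
  8 left: {1,3,4,5,6,7,8,9}→3  {2,3,4,5,6,7,8,9}→9
  placing 0:q first → 12 extensions
  placing 1:r first → 9 extensions
total linear extensions = 21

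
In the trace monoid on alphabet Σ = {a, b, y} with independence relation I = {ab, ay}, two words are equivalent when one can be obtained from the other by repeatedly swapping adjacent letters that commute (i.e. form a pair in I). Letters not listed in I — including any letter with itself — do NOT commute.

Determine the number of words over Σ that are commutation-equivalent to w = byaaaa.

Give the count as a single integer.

0(b) covers ∅
1(y) covers 0:b
2(a) covers ∅
3(a) covers 2:a
4(a) covers 3:a
5(a) covers 4:a
floor of heap: 0:b, 2:a
completions by unplaced set U, small U first (add the entries for U minus each lowest piece of U):
  |U|=1: {1}:1  {5}:1
  |U|=2: {0,1}:1  {1,5}:2  {4,5}:1
  |U|=3: {0,1,5}:3  {1,4,5}:3  {3,4,5}:1
  |U|=4: {0,1,4,5}:6  {1,3,4,5}:4  {2,3,4,5}:1
  start at 0(b): 5
  start at 2(a): 10
sum over floor = 15

15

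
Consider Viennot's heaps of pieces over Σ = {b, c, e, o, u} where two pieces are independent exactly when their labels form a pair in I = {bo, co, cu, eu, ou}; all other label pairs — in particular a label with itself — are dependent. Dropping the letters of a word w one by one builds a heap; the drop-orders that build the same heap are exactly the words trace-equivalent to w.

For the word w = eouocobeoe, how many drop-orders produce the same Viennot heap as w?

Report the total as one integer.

50

drop 0:e onto floor
drop 1:o onto {0:e}
drop 2:u onto floor
drop 3:o onto {1:o}
drop 4:c onto {0:e}
drop 5:o onto {3:o}
drop 6:b onto {2:u, 4:c}
drop 7:e onto {5:o, 6:b}
drop 8:o onto {7:e}
drop 9:e onto {8:o}
ground layer = {0:e, 2:u}
drop-orders for the pieces not yet dropped (sum over which currently-grounded one goes next):
  1 to go: {9} 1
  2 to go: {8,9} 1
  3 to go: {7,8,9} 1
  4 to go: {5,7,8,9} 1  {6,7,8,9} 1
  5 to go: {2,6,7,8,9} 1  {3,5,7,8,9} 1  {4,6,7,8,9} 1  {5,6,7,8,9} 2
  6 to go: {1,3,5,7,8,9} 1  {2,4,6,7,8,9} 2  {2,5,6,7,8,9} 3  {3,5,6,7,8,9} 3  {4,5,6,7,8,9} 3
  7 to go: {1,3,5,6,7,8,9} 4  {2,3,5,6,7,8,9} 6  {2,4,5,6,7,8,9} 8  {3,4,5,6,7,8,9} 6
  8 to go: {1,2,3,5,6,7,8,9} 10  {1,3,4,5,6,7,8,9} 10  {2,3,4,5,6,7,8,9} 20
  if 0:e drops first: 40 orders
  if 2:u drops first: 10 orders
heap linearizations: 50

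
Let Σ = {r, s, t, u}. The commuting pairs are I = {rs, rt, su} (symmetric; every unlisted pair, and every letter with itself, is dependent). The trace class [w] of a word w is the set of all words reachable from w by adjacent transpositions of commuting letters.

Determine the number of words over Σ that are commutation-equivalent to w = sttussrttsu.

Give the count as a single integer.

drop 0:s onto floor
drop 1:t onto {0:s}
drop 2:t onto {1:t}
drop 3:u onto {2:t}
drop 4:s onto {2:t}
drop 5:s onto {4:s}
drop 6:r onto {3:u}
drop 7:t onto {3:u, 5:s}
drop 8:t onto {7:t}
drop 9:s onto {8:t}
drop 10:u onto {6:r, 8:t}
ground layer = {0:s}
drop-orders for the pieces not yet dropped (sum over which currently-grounded one goes next):
  1 to go: {9} 1  {10} 1
  2 to go: {6,10} 1  {9,10} 2
  3 to go: {6,9,10} 3  {8,9,10} 2
  4 to go: {6,8,9,10} 5  {7,8,9,10} 2
  5 to go: {5,7,8,9,10} 2  {6,7,8,9,10} 7
  6 to go: {3,6,7,8,9,10} 7  {4,5,7,8,9,10} 2  {5,6,7,8,9,10} 9
  7 to go: {3,5,6,7,8,9,10} 16  {4,5,6,7,8,9,10} 11
  8 to go: {3,4,5,6,7,8,9,10} 27
  9 to go: {2,3,4,5,6,7,8,9,10} 27
  if 0:s drops first: 27 orders

27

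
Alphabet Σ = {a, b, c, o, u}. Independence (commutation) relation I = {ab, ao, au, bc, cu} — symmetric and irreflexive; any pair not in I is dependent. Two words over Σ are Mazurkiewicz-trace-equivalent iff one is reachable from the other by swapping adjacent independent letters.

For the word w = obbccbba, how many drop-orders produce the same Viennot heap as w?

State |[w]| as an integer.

#0=o has no predecessor
#1=b depends on [0:o]
#2=b depends on [1:b]
#3=c depends on [0:o]
#4=c depends on [3:c]
#5=b depends on [2:b]
#6=b depends on [5:b]
#7=a depends on [4:c]
sources: [0:o]
N(rest) = Σ N(rest − s) over sources s of rest; N(one piece) = 1:
  size 1 → [6]=1  [7]=1
  size 2 → [4,7]=1  [5,6]=1  [6,7]=2
  size 3 → [2,5,6]=1  [3,4,7]=1  [4,6,7]=3  [5,6,7]=3
  size 4 → [1,2,5,6]=1  [2,5,6,7]=4  [3,4,6,7]=4  [4,5,6,7]=6
  size 5 → [1,2,5,6,7]=5  [2,4,5,6,7]=10  [3,4,5,6,7]=10
  size 6 → [1,2,4,5,6,7]=15  [2,3,4,5,6,7]=20
  first=0(o) contributes 35

35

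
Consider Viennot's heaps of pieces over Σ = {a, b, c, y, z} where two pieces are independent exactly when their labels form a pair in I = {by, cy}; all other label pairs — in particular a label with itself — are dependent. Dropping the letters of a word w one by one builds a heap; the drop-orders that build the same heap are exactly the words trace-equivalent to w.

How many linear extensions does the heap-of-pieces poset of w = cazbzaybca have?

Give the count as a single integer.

3

piece 0:c — minimal
piece 1:a rests on {0:c}
piece 2:z rests on {1:a}
piece 3:b rests on {2:z}
piece 4:z rests on {3:b}
piece 5:a rests on {4:z}
piece 6:y rests on {5:a}
piece 7:b rests on {5:a}
piece 8:c rests on {7:b}
piece 9:a rests on {6:y, 8:c}
minimal pieces: {0:c}
ways to finish when only these pieces remain (= sum over removing one remaining piece with nothing left below it):
  1 left: {9}→1
  2 left: {6,9}→1  {8,9}→1
  3 left: {6,8,9}→2  {7,8,9}→1
  4 left: {6,7,8,9}→3
  5 left: {5,6,7,8,9}→3
  6 left: {4,5,6,7,8,9}→3
  7 left: {3,4,5,6,7,8,9}→3
  8 left: {2,3,4,5,6,7,8,9}→3
  placing 0:c first → 3 extensions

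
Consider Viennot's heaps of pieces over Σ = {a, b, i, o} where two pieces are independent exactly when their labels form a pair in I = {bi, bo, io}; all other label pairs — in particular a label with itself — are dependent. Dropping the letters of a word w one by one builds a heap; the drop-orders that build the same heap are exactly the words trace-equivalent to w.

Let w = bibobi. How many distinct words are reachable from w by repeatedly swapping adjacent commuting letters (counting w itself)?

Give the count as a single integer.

60

piece 0:b — minimal
piece 1:i — minimal
piece 2:b rests on {0:b}
piece 3:o — minimal
piece 4:b rests on {2:b}
piece 5:i rests on {1:i}
minimal pieces: {0:b, 1:i, 3:o}
ways to finish when only these pieces remain (= sum over removing one remaining piece with nothing left below it):
  1 left: {3}→1  {4}→1  {5}→1
  2 left: {1,5}→1  {2,4}→1  {3,4}→2  {3,5}→2  {4,5}→2
  3 left: {0,2,4}→1  {1,3,5}→3  {1,4,5}→3  {2,3,4}→3  {2,4,5}→3  {3,4,5}→6
  4 left: {0,2,3,4}→4  {0,2,4,5}→4  {1,2,4,5}→6  {1,3,4,5}→12  {2,3,4,5}→12
  placing 0:b first → 30 extensions
  placing 1:i first → 20 extensions
  placing 3:o first → 10 extensions
total linear extensions = 60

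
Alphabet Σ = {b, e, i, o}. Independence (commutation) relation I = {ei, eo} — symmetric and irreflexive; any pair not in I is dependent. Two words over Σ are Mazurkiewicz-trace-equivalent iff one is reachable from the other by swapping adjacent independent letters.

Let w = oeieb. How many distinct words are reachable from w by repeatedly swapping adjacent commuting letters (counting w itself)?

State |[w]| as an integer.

drop 0:o onto floor
drop 1:e onto floor
drop 2:i onto {0:o}
drop 3:e onto {1:e}
drop 4:b onto {2:i, 3:e}
ground layer = {0:o, 1:e}
drop-orders for the pieces not yet dropped (sum over which currently-grounded one goes next):
  1 to go: {4} 1
  2 to go: {2,4} 1  {3,4} 1
  3 to go: {0,2,4} 1  {1,3,4} 1  {2,3,4} 2
  if 0:o drops first: 3 orders
  if 1:e drops first: 3 orders
heap linearizations: 6

6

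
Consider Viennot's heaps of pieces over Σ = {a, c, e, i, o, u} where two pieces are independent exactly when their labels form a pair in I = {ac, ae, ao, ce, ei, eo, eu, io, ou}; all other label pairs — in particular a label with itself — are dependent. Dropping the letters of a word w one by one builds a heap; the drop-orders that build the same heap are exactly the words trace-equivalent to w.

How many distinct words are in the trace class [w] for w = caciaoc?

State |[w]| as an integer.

17

piece 0:c — minimal
piece 1:a — minimal
piece 2:c rests on {0:c}
piece 3:i rests on {1:a, 2:c}
piece 4:a rests on {3:i}
piece 5:o rests on {2:c}
piece 6:c rests on {3:i, 5:o}
minimal pieces: {0:c, 1:a}
ways to finish when only these pieces remain (= sum over removing one remaining piece with nothing left below it):
  1 left: {4}→1  {6}→1
  2 left: {4,6}→2  {5,6}→1
  3 left: {3,4,6}→2  {4,5,6}→3
  4 left: {1,3,4,6}→2  {3,4,5,6}→5
  5 left: {1,3,4,5,6}→7  {2,3,4,5,6}→5
  placing 0:c first → 12 extensions
  placing 1:a first → 5 extensions
total linear extensions = 17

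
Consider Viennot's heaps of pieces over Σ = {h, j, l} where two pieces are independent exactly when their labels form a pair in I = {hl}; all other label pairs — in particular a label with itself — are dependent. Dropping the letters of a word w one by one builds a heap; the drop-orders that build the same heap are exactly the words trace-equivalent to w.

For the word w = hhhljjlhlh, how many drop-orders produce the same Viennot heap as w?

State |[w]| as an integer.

24

drop 0:h onto floor
drop 1:h onto {0:h}
drop 2:h onto {1:h}
drop 3:l onto floor
drop 4:j onto {2:h, 3:l}
drop 5:j onto {4:j}
drop 6:l onto {5:j}
drop 7:h onto {5:j}
drop 8:l onto {6:l}
drop 9:h onto {7:h}
ground layer = {0:h, 3:l}
drop-orders for the pieces not yet dropped (sum over which currently-grounded one goes next):
  1 to go: {8} 1  {9} 1
  2 to go: {6,8} 1  {7,9} 1  {8,9} 2
  3 to go: {6,8,9} 3  {7,8,9} 3
  4 to go: {6,7,8,9} 6
  5 to go: {5,6,7,8,9} 6
  6 to go: {4,5,6,7,8,9} 6
  7 to go: {2,4,5,6,7,8,9} 6  {3,4,5,6,7,8,9} 6
  8 to go: {1,2,4,5,6,7,8,9} 6  {2,3,4,5,6,7,8,9} 12
  if 0:h drops first: 18 orders
  if 3:l drops first: 6 orders
heap linearizations: 24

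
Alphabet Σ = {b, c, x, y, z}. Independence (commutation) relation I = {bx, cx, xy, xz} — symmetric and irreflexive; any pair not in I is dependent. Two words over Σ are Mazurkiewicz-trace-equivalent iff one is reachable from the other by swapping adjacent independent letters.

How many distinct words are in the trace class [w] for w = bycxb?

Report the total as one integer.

5

0(b) covers ∅
1(y) covers 0:b
2(c) covers 1:y
3(x) covers ∅
4(b) covers 2:c
floor of heap: 0:b, 3:x
completions by unplaced set U, small U first (add the entries for U minus each lowest piece of U):
  |U|=1: {3}:1  {4}:1
  |U|=2: {2,4}:1  {3,4}:2
  |U|=3: {1,2,4}:1  {2,3,4}:3
  start at 0(b): 4
  start at 3(x): 1
sum over floor = 5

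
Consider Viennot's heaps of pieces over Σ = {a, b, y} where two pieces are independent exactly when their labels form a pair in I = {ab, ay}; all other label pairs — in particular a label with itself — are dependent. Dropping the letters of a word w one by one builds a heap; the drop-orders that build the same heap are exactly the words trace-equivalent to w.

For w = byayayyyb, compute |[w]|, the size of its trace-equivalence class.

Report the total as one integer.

36

#0=b has no predecessor
#1=y depends on [0:b]
#2=a has no predecessor
#3=y depends on [1:y]
#4=a depends on [2:a]
#5=y depends on [3:y]
#6=y depends on [5:y]
#7=y depends on [6:y]
#8=b depends on [7:y]
sources: [0:b, 2:a]
N(rest) = Σ N(rest − s) over sources s of rest; N(one piece) = 1:
  size 1 → [4]=1  [8]=1
  size 2 → [2,4]=1  [4,8]=2  [7,8]=1
  size 3 → [2,4,8]=3  [4,7,8]=3  [6,7,8]=1
  size 4 → [2,4,7,8]=6  [4,6,7,8]=4  [5,6,7,8]=1
  size 5 → [2,4,6,7,8]=10  [3,5,6,7,8]=1  [4,5,6,7,8]=5
  size 6 → [1,3,5,6,7,8]=1  [2,4,5,6,7,8]=15  [3,4,5,6,7,8]=6
  size 7 → [0,1,3,5,6,7,8]=1  [1,3,4,5,6,7,8]=7  [2,3,4,5,6,7,8]=21
  first=0(b) contributes 28
  first=2(a) contributes 8
|[w]| = 36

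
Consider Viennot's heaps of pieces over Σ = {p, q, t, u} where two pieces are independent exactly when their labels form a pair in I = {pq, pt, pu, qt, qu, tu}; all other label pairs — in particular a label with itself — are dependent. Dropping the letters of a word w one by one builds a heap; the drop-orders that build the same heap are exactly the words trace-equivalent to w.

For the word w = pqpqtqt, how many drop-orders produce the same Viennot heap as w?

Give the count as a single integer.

210

#0=p has no predecessor
#1=q has no predecessor
#2=p depends on [0:p]
#3=q depends on [1:q]
#4=t has no predecessor
#5=q depends on [3:q]
#6=t depends on [4:t]
sources: [0:p, 1:q, 4:t]
N(rest) = Σ N(rest − s) over sources s of rest; N(one piece) = 1:
  size 1 → [2]=1  [5]=1  [6]=1
  size 2 → [0,2]=1  [2,5]=2  [2,6]=2  [3,5]=1  [4,6]=1  [5,6]=2
  size 3 → [0,2,5]=3  [0,2,6]=3  [1,3,5]=1  [2,3,5]=3  [2,4,6]=3  [2,5,6]=6  [3,5,6]=3  [4,5,6]=3
  size 4 → [0,2,3,5]=6  [0,2,4,6]=6  [0,2,5,6]=12  [1,2,3,5]=4  [1,3,5,6]=4  [2,3,5,6]=12  [2,4,5,6]=12  [3,4,5,6]=6
  size 5 → [0,1,2,3,5]=10  [0,2,3,5,6]=30  [0,2,4,5,6]=30  [1,2,3,5,6]=20  [1,3,4,5,6]=10  [2,3,4,5,6]=30
  first=0(p) contributes 60
  first=1(q) contributes 90
  first=4(t) contributes 60
|[w]| = 210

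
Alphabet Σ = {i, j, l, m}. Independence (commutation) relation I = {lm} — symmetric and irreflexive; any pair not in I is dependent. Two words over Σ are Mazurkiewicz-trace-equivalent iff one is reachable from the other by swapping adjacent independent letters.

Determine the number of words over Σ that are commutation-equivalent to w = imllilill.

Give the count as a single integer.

3

drop 0:i onto floor
drop 1:m onto {0:i}
drop 2:l onto {0:i}
drop 3:l onto {2:l}
drop 4:i onto {1:m, 3:l}
drop 5:l onto {4:i}
drop 6:i onto {5:l}
drop 7:l onto {6:i}
drop 8:l onto {7:l}
ground layer = {0:i}
drop-orders for the pieces not yet dropped (sum over which currently-grounded one goes next):
  1 to go: {8} 1
  2 to go: {7,8} 1
  3 to go: {6,7,8} 1
  4 to go: {5,6,7,8} 1
  5 to go: {4,5,6,7,8} 1
  6 to go: {1,4,5,6,7,8} 1  {3,4,5,6,7,8} 1
  7 to go: {1,3,4,5,6,7,8} 2  {2,3,4,5,6,7,8} 1
  if 0:i drops first: 3 orders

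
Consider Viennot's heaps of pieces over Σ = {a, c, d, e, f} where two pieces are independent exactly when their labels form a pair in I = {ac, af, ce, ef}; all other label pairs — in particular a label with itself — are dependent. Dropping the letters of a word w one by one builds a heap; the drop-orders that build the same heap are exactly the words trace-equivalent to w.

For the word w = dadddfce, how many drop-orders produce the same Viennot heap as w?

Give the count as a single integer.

piece 0:d — minimal
piece 1:a rests on {0:d}
piece 2:d rests on {1:a}
piece 3:d rests on {2:d}
piece 4:d rests on {3:d}
piece 5:f rests on {4:d}
piece 6:c rests on {5:f}
piece 7:e rests on {4:d}
minimal pieces: {0:d}
ways to finish when only these pieces remain (= sum over removing one remaining piece with nothing left below it):
  1 left: {6}→1  {7}→1
  2 left: {5,6}→1  {6,7}→2
  3 left: {5,6,7}→3
  4 left: {4,5,6,7}→3
  5 left: {3,4,5,6,7}→3
  6 left: {2,3,4,5,6,7}→3
  placing 0:d first → 3 extensions

3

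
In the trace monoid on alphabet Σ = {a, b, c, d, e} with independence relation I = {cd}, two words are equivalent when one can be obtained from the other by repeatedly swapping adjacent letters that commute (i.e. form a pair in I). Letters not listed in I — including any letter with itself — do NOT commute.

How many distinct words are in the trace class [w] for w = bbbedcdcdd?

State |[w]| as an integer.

15

#0=b has no predecessor
#1=b depends on [0:b]
#2=b depends on [1:b]
#3=e depends on [2:b]
#4=d depends on [3:e]
#5=c depends on [3:e]
#6=d depends on [4:d]
#7=c depends on [5:c]
#8=d depends on [6:d]
#9=d depends on [8:d]
sources: [0:b]
N(rest) = Σ N(rest − s) over sources s of rest; N(one piece) = 1:
  size 1 → [7]=1  [9]=1
  size 2 → [5,7]=1  [7,9]=2  [8,9]=1
  size 3 → [5,7,9]=3  [6,8,9]=1  [7,8,9]=3
  size 4 → [4,6,8,9]=1  [5,7,8,9]=6  [6,7,8,9]=4
  size 5 → [4,6,7,8,9]=5  [5,6,7,8,9]=10
  size 6 → [4,5,6,7,8,9]=15
  size 7 → [3,4,5,6,7,8,9]=15
  size 8 → [2,3,4,5,6,7,8,9]=15
  first=0(b) contributes 15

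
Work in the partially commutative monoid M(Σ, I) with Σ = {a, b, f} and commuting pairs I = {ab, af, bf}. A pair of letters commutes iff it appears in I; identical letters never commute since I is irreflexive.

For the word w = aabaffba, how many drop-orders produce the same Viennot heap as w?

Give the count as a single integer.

#0=a has no predecessor
#1=a depends on [0:a]
#2=b has no predecessor
#3=a depends on [1:a]
#4=f has no predecessor
#5=f depends on [4:f]
#6=b depends on [2:b]
#7=a depends on [3:a]
sources: [0:a, 2:b, 4:f]
N(rest) = Σ N(rest − s) over sources s of rest; N(one piece) = 1:
  size 1 → [5]=1  [6]=1  [7]=1
  size 2 → [2,6]=1  [3,7]=1  [4,5]=1  [5,6]=2  [5,7]=2  [6,7]=2
  size 3 → [1,3,7]=1  [2,5,6]=3  [2,6,7]=3  [3,5,7]=3  [3,6,7]=3  [4,5,6]=3  [4,5,7]=3  [5,6,7]=6
  size 4 → [0,1,3,7]=1  [1,3,5,7]=4  [1,3,6,7]=4  [2,3,6,7]=6  [2,4,5,6]=6  [2,5,6,7]=12  [3,4,5,7]=6  [3,5,6,7]=12  [4,5,6,7]=12
  size 5 → [0,1,3,5,7]=5  [0,1,3,6,7]=5  [1,2,3,6,7]=10  [1,3,4,5,7]=10  [1,3,5,6,7]=20  [2,3,5,6,7]=30  [2,4,5,6,7]=30  [3,4,5,6,7]=30
  size 6 → [0,1,2,3,6,7]=15  [0,1,3,4,5,7]=15  [0,1,3,5,6,7]=30  [1,2,3,5,6,7]=60  [1,3,4,5,6,7]=60  [2,3,4,5,6,7]=90
  first=0(a) contributes 210
  first=2(b) contributes 105
  first=4(f) contributes 105
|[w]| = 420

420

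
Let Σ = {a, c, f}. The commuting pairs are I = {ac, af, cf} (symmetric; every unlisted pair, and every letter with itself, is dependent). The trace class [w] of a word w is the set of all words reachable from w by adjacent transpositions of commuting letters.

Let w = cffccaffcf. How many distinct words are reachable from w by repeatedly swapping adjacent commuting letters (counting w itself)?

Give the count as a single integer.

#0=c has no predecessor
#1=f has no predecessor
#2=f depends on [1:f]
#3=c depends on [0:c]
#4=c depends on [3:c]
#5=a has no predecessor
#6=f depends on [2:f]
#7=f depends on [6:f]
#8=c depends on [4:c]
#9=f depends on [7:f]
sources: [0:c, 1:f, 5:a]
N(rest) = Σ N(rest − s) over sources s of rest; N(one piece) = 1:
  size 1 → [5]=1  [8]=1  [9]=1
  size 2 → [4,8]=1  [5,8]=2  [5,9]=2  [7,9]=1  [8,9]=2
  size 3 → [3,4,8]=1  [4,5,8]=3  [4,8,9]=3  [5,7,9]=3  [5,8,9]=6  [6,7,9]=1  [7,8,9]=3
  size 4 → [0,3,4,8]=1  [2,6,7,9]=1  [3,4,5,8]=4  [3,4,8,9]=4  [4,5,8,9]=12  [4,7,8,9]=6  [5,6,7,9]=4  [5,7,8,9]=12  [6,7,8,9]=4
  size 5 → [0,3,4,5,8]=5  [0,3,4,8,9]=5  [1,2,6,7,9]=1  [2,5,6,7,9]=5  [2,6,7,8,9]=5  [3,4,5,8,9]=20  [3,4,7,8,9]=10  [4,5,7,8,9]=30  [4,6,7,8,9]=10  [5,6,7,8,9]=20
  size 6 → [0,3,4,5,8,9]=30  [0,3,4,7,8,9]=15  [1,2,5,6,7,9]=6  [1,2,6,7,8,9]=6  [2,4,6,7,8,9]=15  [2,5,6,7,8,9]=30  [3,4,5,7,8,9]=60  [3,4,6,7,8,9]=20  [4,5,6,7,8,9]=60
  size 7 → [0,3,4,5,7,8,9]=105  [0,3,4,6,7,8,9]=35  [1,2,4,6,7,8,9]=21  [1,2,5,6,7,8,9]=42  [2,3,4,6,7,8,9]=35  [2,4,5,6,7,8,9]=105  [3,4,5,6,7,8,9]=140
  size 8 → [0,2,3,4,6,7,8,9]=70  [0,3,4,5,6,7,8,9]=280  [1,2,3,4,6,7,8,9]=56  [1,2,4,5,6,7,8,9]=168  [2,3,4,5,6,7,8,9]=280
  first=0(c) contributes 504
  first=1(f) contributes 630
  first=5(a) contributes 126
|[w]| = 1260

1260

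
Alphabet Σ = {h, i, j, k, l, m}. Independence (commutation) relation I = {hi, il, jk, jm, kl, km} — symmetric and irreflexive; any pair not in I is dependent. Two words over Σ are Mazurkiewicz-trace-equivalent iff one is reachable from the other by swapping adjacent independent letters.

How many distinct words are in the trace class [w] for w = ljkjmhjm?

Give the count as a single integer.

piece 0:l — minimal
piece 1:j rests on {0:l}
piece 2:k — minimal
piece 3:j rests on {1:j}
piece 4:m rests on {0:l}
piece 5:h rests on {2:k, 3:j, 4:m}
piece 6:j rests on {5:h}
piece 7:m rests on {5:h}
minimal pieces: {0:l, 2:k}
ways to finish when only these pieces remain (= sum over removing one remaining piece with nothing left below it):
  1 left: {6}→1  {7}→1
  2 left: {6,7}→2
  3 left: {5,6,7}→2
  4 left: {2,5,6,7}→2  {3,5,6,7}→2  {4,5,6,7}→2
  5 left: {1,3,5,6,7}→2  {2,3,5,6,7}→4  {2,4,5,6,7}→4  {3,4,5,6,7}→4
  6 left: {1,2,3,5,6,7}→6  {1,3,4,5,6,7}→6  {2,3,4,5,6,7}→12
  placing 0:l first → 24 extensions
  placing 2:k first → 6 extensions
total linear extensions = 30

30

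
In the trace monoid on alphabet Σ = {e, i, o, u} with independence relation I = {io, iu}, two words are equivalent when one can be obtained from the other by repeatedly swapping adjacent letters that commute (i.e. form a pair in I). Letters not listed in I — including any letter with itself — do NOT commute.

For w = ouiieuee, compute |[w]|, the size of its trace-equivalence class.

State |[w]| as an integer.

6

drop 0:o onto floor
drop 1:u onto {0:o}
drop 2:i onto floor
drop 3:i onto {2:i}
drop 4:e onto {1:u, 3:i}
drop 5:u onto {4:e}
drop 6:e onto {5:u}
drop 7:e onto {6:e}
ground layer = {0:o, 2:i}
drop-orders for the pieces not yet dropped (sum over which currently-grounded one goes next):
  1 to go: {7} 1
  2 to go: {6,7} 1
  3 to go: {5,6,7} 1
  4 to go: {4,5,6,7} 1
  5 to go: {1,4,5,6,7} 1  {3,4,5,6,7} 1
  6 to go: {0,1,4,5,6,7} 1  {1,3,4,5,6,7} 2  {2,3,4,5,6,7} 1
  if 0:o drops first: 3 orders
  if 2:i drops first: 3 orders
heap linearizations: 6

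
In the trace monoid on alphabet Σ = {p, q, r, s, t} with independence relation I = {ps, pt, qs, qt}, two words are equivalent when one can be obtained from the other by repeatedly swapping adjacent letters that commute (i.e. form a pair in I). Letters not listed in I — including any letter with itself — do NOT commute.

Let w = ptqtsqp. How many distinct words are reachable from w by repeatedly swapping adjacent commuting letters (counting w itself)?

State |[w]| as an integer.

35

0(p) covers ∅
1(t) covers ∅
2(q) covers 0:p
3(t) covers 1:t
4(s) covers 3:t
5(q) covers 2:q
6(p) covers 5:q
floor of heap: 0:p, 1:t
completions by unplaced set U, small U first (add the entries for U minus each lowest piece of U):
  |U|=1: {4}:1  {6}:1
  |U|=2: {3,4}:1  {4,6}:2  {5,6}:1
  |U|=3: {1,3,4}:1  {2,5,6}:1  {3,4,6}:3  {4,5,6}:3
  |U|=4: {0,2,5,6}:1  {1,3,4,6}:4  {2,4,5,6}:4  {3,4,5,6}:6
  |U|=5: {0,2,4,5,6}:5  {1,3,4,5,6}:10  {2,3,4,5,6}:10
  start at 0(p): 20
  start at 1(t): 15
sum over floor = 35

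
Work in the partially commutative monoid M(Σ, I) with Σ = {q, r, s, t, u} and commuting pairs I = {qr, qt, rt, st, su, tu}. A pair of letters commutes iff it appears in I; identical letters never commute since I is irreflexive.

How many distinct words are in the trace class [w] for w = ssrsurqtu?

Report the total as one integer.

36

drop 0:s onto floor
drop 1:s onto {0:s}
drop 2:r onto {1:s}
drop 3:s onto {2:r}
drop 4:u onto {2:r}
drop 5:r onto {3:s, 4:u}
drop 6:q onto {3:s, 4:u}
drop 7:t onto floor
drop 8:u onto {5:r, 6:q}
ground layer = {0:s, 7:t}
drop-orders for the pieces not yet dropped (sum over which currently-grounded one goes next):
  1 to go: {7} 1  {8} 1
  2 to go: {5,8} 1  {6,8} 1  {7,8} 2
  3 to go: {5,6,8} 2  {5,7,8} 3  {6,7,8} 3
  4 to go: {3,5,6,8} 2  {4,5,6,8} 2  {5,6,7,8} 8
  5 to go: {3,4,5,6,8} 4  {3,5,6,7,8} 10  {4,5,6,7,8} 10
  6 to go: {2,3,4,5,6,8} 4  {3,4,5,6,7,8} 24
  7 to go: {1,2,3,4,5,6,8} 4  {2,3,4,5,6,7,8} 28
  if 0:s drops first: 32 orders
  if 7:t drops first: 4 orders
heap linearizations: 36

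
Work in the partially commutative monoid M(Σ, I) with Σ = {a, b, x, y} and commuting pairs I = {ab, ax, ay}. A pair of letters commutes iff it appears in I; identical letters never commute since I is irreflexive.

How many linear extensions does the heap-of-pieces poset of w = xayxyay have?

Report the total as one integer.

21

piece 0:x — minimal
piece 1:a — minimal
piece 2:y rests on {0:x}
piece 3:x rests on {2:y}
piece 4:y rests on {3:x}
piece 5:a rests on {1:a}
piece 6:y rests on {4:y}
minimal pieces: {0:x, 1:a}
ways to finish when only these pieces remain (= sum over removing one remaining piece with nothing left below it):
  1 left: {5}→1  {6}→1
  2 left: {1,5}→1  {4,6}→1  {5,6}→2
  3 left: {1,5,6}→3  {3,4,6}→1  {4,5,6}→3
  4 left: {1,4,5,6}→6  {2,3,4,6}→1  {3,4,5,6}→4
  5 left: {0,2,3,4,6}→1  {1,3,4,5,6}→10  {2,3,4,5,6}→5
  placing 0:x first → 15 extensions
  placing 1:a first → 6 extensions
total linear extensions = 21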